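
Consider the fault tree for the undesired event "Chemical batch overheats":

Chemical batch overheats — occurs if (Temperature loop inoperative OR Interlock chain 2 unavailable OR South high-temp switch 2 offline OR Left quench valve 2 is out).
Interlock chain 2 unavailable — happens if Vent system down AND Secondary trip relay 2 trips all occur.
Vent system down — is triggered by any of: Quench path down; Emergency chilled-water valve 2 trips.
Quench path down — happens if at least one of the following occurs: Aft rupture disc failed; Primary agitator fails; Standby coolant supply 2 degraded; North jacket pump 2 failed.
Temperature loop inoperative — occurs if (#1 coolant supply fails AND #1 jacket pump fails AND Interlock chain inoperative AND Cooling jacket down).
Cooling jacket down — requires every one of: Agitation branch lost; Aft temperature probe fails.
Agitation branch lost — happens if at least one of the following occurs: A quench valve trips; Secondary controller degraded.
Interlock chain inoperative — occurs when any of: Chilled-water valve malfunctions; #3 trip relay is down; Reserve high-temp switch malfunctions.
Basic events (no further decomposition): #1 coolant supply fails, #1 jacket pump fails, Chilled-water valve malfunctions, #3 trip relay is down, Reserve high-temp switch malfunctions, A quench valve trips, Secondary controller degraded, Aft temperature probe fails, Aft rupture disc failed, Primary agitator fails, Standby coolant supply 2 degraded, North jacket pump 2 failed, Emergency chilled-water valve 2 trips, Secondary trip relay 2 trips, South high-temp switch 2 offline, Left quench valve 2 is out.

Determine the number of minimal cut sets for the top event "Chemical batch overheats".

13

Interlock chain inoperative [OR]: union of children's cut sets → 3 cut set(s).
Agitation branch lost [OR]: union of children's cut sets → 2 cut set(s).
Cooling jacket down [AND]: one cut set from each child combined → 2 × 1 = 2 cut set(s).
Temperature loop inoperative [AND]: one cut set from each child combined → 1 × 1 × 3 × 2 = 6 cut set(s).
Quench path down [OR]: union of children's cut sets → 4 cut set(s).
Vent system down [OR]: union of children's cut sets → 5 cut set(s).
Interlock chain 2 unavailable [AND]: one cut set from each child combined → 5 × 1 = 5 cut set(s).
Chemical batch overheats [OR]: union of children's cut sets → 13 cut set(s).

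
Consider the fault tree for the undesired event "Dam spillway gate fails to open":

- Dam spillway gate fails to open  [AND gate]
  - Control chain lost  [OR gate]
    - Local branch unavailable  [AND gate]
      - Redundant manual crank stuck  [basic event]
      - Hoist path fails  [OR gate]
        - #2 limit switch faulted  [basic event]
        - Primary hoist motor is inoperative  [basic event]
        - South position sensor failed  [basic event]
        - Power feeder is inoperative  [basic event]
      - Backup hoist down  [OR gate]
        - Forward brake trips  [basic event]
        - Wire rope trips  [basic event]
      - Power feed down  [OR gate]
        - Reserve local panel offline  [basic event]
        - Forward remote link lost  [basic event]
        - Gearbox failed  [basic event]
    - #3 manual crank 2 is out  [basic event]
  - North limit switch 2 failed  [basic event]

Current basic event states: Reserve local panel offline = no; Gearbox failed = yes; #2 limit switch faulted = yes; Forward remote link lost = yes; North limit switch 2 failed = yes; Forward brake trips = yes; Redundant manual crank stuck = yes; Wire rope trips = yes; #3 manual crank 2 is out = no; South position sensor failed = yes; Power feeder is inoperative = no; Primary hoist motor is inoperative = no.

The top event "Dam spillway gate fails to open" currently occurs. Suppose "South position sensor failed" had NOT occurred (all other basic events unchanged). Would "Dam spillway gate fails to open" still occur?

Yes

Counterfactual: set "South position sensor failed" to not occurred.
Hoist path fails [OR]: #2 limit switch faulted=occurs, Primary hoist motor is inoperative=not, South position sensor failed=not, Power feeder is inoperative=not → at least one input occurs → occurs.
Backup hoist down [OR]: Forward brake trips=occurs, Wire rope trips=occurs → at least one input occurs → occurs.
Power feed down [OR]: Reserve local panel offline=not, Forward remote link lost=occurs, Gearbox failed=occurs → at least one input occurs → occurs.
Local branch unavailable [AND]: Redundant manual crank stuck=occurs, Hoist path fails=occurs, Backup hoist down=occurs, Power feed down=occurs → all inputs occur → occurs.
Control chain lost [OR]: Local branch unavailable=occurs, #3 manual crank 2 is out=not → at least one input occurs → occurs.
Dam spillway gate fails to open [AND]: Control chain lost=occurs, North limit switch 2 failed=occurs → all inputs occur → occurs.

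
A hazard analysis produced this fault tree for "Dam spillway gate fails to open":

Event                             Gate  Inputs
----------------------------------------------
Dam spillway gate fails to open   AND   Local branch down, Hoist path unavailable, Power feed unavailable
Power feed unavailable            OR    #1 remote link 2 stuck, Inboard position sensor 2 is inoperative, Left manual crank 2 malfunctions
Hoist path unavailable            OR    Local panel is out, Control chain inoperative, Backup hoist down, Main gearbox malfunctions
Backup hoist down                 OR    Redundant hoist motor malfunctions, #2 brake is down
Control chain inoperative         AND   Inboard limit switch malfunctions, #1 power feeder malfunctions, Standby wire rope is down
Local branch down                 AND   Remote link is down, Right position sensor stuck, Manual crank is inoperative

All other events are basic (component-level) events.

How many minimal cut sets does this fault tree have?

15

Local branch down [AND]: one cut set from each child combined → 1 × 1 × 1 = 1 cut set(s).
Control chain inoperative [AND]: one cut set from each child combined → 1 × 1 × 1 = 1 cut set(s).
Backup hoist down [OR]: union of children's cut sets → 2 cut set(s).
Hoist path unavailable [OR]: union of children's cut sets → 5 cut set(s).
Power feed unavailable [OR]: union of children's cut sets → 3 cut set(s).
Dam spillway gate fails to open [AND]: one cut set from each child combined → 1 × 5 × 3 = 15 cut set(s).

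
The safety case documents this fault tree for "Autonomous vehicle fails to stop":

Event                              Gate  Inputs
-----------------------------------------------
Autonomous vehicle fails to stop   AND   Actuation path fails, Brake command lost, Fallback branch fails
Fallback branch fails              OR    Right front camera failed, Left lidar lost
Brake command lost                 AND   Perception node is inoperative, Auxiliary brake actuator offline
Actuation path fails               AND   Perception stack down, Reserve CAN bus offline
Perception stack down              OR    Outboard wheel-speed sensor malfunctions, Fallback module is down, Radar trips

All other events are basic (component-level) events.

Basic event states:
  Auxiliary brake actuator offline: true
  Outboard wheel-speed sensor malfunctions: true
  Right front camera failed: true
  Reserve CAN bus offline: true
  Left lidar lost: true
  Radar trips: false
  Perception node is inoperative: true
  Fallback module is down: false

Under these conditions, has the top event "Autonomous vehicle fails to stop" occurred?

Yes

Perception stack down [OR]: Outboard wheel-speed sensor malfunctions=occurs, Fallback module is down=not, Radar trips=not → at least one input occurs → occurs.
Actuation path fails [AND]: Perception stack down=occurs, Reserve CAN bus offline=occurs → all inputs occur → occurs.
Brake command lost [AND]: Perception node is inoperative=occurs, Auxiliary brake actuator offline=occurs → all inputs occur → occurs.
Fallback branch fails [OR]: Right front camera failed=occurs, Left lidar lost=occurs → at least one input occurs → occurs.
Autonomous vehicle fails to stop [AND]: Actuation path fails=occurs, Brake command lost=occurs, Fallback branch fails=occurs → all inputs occur → occurs.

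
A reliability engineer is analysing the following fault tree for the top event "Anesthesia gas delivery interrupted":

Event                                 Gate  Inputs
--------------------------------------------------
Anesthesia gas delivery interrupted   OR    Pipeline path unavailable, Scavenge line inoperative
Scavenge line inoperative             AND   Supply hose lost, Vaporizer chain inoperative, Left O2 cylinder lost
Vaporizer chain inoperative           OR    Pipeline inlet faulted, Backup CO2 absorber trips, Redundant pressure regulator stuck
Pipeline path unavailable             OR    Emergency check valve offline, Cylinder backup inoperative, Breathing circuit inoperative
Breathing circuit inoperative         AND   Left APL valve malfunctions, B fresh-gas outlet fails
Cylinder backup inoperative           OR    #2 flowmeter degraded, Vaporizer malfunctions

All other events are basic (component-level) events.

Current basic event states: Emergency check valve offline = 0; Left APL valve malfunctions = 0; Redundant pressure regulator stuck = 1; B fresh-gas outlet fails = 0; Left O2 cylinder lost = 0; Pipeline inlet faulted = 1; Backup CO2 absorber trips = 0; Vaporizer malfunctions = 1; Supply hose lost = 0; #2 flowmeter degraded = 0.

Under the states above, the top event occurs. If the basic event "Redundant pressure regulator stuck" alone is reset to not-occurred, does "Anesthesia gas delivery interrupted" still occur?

Counterfactual: set "Redundant pressure regulator stuck" to not occurred.
Cylinder backup inoperative [OR]: #2 flowmeter degraded=not, Vaporizer malfunctions=occurs → at least one input occurs → occurs.
Breathing circuit inoperative [AND]: Left APL valve malfunctions=not, B fresh-gas outlet fails=not → not all inputs occur → does not occur.
Pipeline path unavailable [OR]: Emergency check valve offline=not, Cylinder backup inoperative=occurs, Breathing circuit inoperative=not → at least one input occurs → occurs.
Vaporizer chain inoperative [OR]: Pipeline inlet faulted=occurs, Backup CO2 absorber trips=not, Redundant pressure regulator stuck=not → at least one input occurs → occurs.
Scavenge line inoperative [AND]: Supply hose lost=not, Vaporizer chain inoperative=occurs, Left O2 cylinder lost=not → not all inputs occur → does not occur.
Anesthesia gas delivery interrupted [OR]: Pipeline path unavailable=occurs, Scavenge line inoperative=not → at least one input occurs → occurs.

Yes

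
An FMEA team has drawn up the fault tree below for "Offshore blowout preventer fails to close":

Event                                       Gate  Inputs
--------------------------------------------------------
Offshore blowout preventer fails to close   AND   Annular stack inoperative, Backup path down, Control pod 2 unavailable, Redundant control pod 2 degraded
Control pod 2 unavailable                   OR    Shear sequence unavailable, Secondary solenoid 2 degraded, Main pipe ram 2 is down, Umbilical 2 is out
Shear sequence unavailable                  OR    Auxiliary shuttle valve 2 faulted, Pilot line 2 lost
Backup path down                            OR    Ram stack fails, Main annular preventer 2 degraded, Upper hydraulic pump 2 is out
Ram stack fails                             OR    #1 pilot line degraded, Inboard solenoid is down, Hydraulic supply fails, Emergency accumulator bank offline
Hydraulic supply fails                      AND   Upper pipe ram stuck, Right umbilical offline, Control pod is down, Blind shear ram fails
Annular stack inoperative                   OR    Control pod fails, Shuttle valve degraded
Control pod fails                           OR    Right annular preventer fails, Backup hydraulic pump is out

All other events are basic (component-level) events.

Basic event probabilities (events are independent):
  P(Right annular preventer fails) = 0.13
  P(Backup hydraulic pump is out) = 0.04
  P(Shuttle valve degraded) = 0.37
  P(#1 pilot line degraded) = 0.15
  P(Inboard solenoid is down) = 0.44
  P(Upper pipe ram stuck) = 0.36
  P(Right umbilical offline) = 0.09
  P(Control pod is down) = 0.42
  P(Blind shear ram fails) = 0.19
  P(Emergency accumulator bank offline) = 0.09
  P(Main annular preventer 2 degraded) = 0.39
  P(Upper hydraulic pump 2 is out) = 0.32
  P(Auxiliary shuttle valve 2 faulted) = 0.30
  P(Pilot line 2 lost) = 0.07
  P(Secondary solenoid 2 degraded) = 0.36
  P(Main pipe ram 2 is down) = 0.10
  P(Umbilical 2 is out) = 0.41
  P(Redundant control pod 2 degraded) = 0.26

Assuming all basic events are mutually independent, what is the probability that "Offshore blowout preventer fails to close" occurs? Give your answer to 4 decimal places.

0.0787

P(Control pod fails) [OR] = 1 − (1−0.13) × (1−0.04) = 0.164800
P(Annular stack inoperative) [OR] = 1 − (1−0.164800) × (1−0.37) = 0.473824
P(Hydraulic supply fails) [AND] = 0.36 × 0.09 × 0.42 × 0.19 = 0.002586
P(Ram stack fails) [OR] = 1 − (1−0.15) × (1−0.44) × (1−0.002586) × (1−0.09) = 0.567960
P(Backup path down) [OR] = 1 − (1−0.567960) × (1−0.39) × (1−0.32) = 0.820790
P(Shear sequence unavailable) [OR] = 1 − (1−0.30) × (1−0.07) = 0.349000
P(Control pod 2 unavailable) [OR] = 1 − (1−0.349000) × (1−0.36) × (1−0.10) × (1−0.41) = 0.778764
P(Offshore blowout preventer fails to close) [AND] = 0.473824 × 0.820790 × 0.778764 × 0.26 = 0.078746
Rounded to 4 decimal places: P(Offshore blowout preventer fails to close) ≈ 0.0787.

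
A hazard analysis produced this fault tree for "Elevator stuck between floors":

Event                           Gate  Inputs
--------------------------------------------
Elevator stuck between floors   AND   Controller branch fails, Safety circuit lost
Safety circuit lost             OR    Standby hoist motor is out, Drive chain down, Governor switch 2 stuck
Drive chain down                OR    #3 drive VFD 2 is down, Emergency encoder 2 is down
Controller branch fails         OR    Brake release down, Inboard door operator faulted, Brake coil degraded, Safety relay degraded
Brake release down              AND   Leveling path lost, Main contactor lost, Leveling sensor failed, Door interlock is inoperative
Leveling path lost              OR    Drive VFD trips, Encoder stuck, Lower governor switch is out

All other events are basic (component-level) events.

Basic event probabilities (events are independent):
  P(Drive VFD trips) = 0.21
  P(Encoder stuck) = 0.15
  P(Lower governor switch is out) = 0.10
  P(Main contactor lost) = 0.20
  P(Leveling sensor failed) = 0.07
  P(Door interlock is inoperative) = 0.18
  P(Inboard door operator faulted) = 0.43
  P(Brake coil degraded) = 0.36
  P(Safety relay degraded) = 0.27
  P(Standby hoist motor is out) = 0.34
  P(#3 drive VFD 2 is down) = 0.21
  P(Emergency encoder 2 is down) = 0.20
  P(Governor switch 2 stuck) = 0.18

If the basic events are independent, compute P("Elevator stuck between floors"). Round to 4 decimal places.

0.4829

P(Leveling path lost) [OR] = 1 − (1−0.21) × (1−0.15) × (1−0.10) = 0.395650
P(Brake release down) [AND] = 0.395650 × 0.20 × 0.07 × 0.18 = 0.000997
P(Controller branch fails) [OR] = 1 − (1−0.000997) × (1−0.43) × (1−0.36) × (1−0.27) = 0.733962
P(Drive chain down) [OR] = 1 − (1−0.21) × (1−0.20) = 0.368000
P(Safety circuit lost) [OR] = 1 − (1−0.34) × (1−0.368000) × (1−0.18) = 0.657962
P(Elevator stuck between floors) [AND] = 0.733962 × 0.657962 = 0.482919
Rounded to 4 decimal places: P(Elevator stuck between floors) ≈ 0.4829.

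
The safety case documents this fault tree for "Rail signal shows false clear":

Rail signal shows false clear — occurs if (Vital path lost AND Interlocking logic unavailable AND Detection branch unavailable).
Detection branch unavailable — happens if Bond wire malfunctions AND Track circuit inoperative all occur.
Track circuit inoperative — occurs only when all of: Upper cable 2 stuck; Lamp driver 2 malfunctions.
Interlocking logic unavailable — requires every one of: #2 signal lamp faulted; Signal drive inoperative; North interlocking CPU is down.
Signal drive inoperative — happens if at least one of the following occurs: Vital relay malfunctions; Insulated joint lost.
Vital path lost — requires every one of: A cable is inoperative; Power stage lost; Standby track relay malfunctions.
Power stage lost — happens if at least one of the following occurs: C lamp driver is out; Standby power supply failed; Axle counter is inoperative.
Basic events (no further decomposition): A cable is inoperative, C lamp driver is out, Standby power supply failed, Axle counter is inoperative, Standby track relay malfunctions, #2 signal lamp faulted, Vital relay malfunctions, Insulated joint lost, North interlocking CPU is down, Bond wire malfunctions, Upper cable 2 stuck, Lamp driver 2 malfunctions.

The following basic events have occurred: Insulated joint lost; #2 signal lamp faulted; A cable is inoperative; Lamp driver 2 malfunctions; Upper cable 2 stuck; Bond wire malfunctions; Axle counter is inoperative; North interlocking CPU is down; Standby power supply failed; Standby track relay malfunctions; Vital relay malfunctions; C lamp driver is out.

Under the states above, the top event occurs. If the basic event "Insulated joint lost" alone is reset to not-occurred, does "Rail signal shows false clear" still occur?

Counterfactual: set "Insulated joint lost" to not occurred.
Power stage lost [OR]: C lamp driver is out=occurs, Standby power supply failed=occurs, Axle counter is inoperative=occurs → at least one input occurs → occurs.
Vital path lost [AND]: A cable is inoperative=occurs, Power stage lost=occurs, Standby track relay malfunctions=occurs → all inputs occur → occurs.
Signal drive inoperative [OR]: Vital relay malfunctions=occurs, Insulated joint lost=not → at least one input occurs → occurs.
Interlocking logic unavailable [AND]: #2 signal lamp faulted=occurs, Signal drive inoperative=occurs, North interlocking CPU is down=occurs → all inputs occur → occurs.
Track circuit inoperative [AND]: Upper cable 2 stuck=occurs, Lamp driver 2 malfunctions=occurs → all inputs occur → occurs.
Detection branch unavailable [AND]: Bond wire malfunctions=occurs, Track circuit inoperative=occurs → all inputs occur → occurs.
Rail signal shows false clear [AND]: Vital path lost=occurs, Interlocking logic unavailable=occurs, Detection branch unavailable=occurs → all inputs occur → occurs.

Yes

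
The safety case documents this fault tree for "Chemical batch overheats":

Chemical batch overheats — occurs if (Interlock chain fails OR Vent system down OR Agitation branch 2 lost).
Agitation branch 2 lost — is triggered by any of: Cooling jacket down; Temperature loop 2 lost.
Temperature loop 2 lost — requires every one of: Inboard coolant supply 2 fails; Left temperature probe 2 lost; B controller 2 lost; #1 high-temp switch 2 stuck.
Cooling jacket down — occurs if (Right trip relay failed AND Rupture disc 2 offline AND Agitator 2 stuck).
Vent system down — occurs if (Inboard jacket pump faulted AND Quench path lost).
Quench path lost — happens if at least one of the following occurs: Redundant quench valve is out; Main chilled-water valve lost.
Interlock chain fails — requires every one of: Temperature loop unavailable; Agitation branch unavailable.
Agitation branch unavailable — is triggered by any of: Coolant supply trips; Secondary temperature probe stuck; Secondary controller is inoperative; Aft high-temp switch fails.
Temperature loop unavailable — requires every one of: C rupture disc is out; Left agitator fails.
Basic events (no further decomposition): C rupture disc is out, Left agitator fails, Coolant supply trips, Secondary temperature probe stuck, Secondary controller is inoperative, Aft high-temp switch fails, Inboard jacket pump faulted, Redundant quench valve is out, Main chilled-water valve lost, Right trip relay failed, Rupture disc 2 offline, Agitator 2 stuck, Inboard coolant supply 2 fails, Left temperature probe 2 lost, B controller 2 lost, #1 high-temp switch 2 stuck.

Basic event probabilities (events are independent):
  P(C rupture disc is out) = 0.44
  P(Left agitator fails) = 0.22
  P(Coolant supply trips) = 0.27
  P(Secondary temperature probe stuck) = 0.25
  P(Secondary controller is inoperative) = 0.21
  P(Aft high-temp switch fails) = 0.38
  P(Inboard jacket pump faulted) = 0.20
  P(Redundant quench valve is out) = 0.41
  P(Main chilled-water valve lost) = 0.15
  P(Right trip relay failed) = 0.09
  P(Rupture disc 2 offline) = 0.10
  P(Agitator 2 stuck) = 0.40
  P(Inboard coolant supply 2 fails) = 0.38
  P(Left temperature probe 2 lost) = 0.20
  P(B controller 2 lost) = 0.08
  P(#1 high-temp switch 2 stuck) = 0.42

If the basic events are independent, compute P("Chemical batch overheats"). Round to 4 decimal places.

0.1686

P(Temperature loop unavailable) [AND] = 0.44 × 0.22 = 0.096800
P(Agitation branch unavailable) [OR] = 1 − (1−0.27) × (1−0.25) × (1−0.21) × (1−0.38) = 0.731835
P(Interlock chain fails) [AND] = 0.096800 × 0.731835 = 0.070842
P(Quench path lost) [OR] = 1 − (1−0.41) × (1−0.15) = 0.498500
P(Vent system down) [AND] = 0.20 × 0.498500 = 0.099700
P(Cooling jacket down) [AND] = 0.09 × 0.10 × 0.40 = 0.003600
P(Temperature loop 2 lost) [AND] = 0.38 × 0.20 × 0.08 × 0.42 = 0.002554
P(Agitation branch 2 lost) [OR] = 1 − (1−0.003600) × (1−0.002554) = 0.006145
P(Chemical batch overheats) [OR] = 1 − (1−0.070842) × (1−0.099700) × (1−0.006145) = 0.168619
Rounded to 4 decimal places: P(Chemical batch overheats) ≈ 0.1686.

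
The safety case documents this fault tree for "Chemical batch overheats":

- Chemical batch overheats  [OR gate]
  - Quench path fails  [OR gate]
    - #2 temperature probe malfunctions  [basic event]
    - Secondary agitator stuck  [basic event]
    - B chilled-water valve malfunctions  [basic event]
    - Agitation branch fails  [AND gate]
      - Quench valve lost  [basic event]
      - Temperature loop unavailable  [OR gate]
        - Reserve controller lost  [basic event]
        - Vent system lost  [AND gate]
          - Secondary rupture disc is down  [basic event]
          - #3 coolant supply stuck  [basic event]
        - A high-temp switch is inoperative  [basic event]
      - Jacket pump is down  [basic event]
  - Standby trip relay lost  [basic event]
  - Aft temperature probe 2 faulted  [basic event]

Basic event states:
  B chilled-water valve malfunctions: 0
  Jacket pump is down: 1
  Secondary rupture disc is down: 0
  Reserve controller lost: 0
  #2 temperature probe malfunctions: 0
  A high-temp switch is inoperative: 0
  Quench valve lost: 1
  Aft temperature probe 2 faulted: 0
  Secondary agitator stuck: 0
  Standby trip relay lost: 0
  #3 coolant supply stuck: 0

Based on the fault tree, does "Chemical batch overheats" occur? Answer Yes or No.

Vent system lost [AND]: Secondary rupture disc is down=not, #3 coolant supply stuck=not → not all inputs occur → does not occur.
Temperature loop unavailable [OR]: Reserve controller lost=not, Vent system lost=not, A high-temp switch is inoperative=not → no input occurs → does not occur.
Agitation branch fails [AND]: Quench valve lost=occurs, Temperature loop unavailable=not, Jacket pump is down=occurs → not all inputs occur → does not occur.
Quench path fails [OR]: #2 temperature probe malfunctions=not, Secondary agitator stuck=not, B chilled-water valve malfunctions=not, Agitation branch fails=not → no input occurs → does not occur.
Chemical batch overheats [OR]: Quench path fails=not, Standby trip relay lost=not, Aft temperature probe 2 faulted=not → no input occurs → does not occur.

No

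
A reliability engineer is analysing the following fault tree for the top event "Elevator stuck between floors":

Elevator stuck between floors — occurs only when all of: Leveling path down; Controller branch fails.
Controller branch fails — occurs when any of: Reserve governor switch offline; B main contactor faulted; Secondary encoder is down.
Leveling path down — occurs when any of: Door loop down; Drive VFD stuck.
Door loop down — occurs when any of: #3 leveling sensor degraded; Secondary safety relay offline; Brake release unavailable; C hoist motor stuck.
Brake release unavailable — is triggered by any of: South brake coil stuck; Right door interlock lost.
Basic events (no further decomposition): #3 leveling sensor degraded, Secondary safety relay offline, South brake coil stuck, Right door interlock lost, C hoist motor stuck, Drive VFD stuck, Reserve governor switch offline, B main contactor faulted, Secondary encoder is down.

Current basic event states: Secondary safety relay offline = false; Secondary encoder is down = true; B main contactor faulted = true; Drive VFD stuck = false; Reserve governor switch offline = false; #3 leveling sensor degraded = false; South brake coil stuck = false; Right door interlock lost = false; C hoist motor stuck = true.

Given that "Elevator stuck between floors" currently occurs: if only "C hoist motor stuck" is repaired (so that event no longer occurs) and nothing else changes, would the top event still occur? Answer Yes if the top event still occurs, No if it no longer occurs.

Counterfactual: set "C hoist motor stuck" to not occurred.
Brake release unavailable [OR]: South brake coil stuck=not, Right door interlock lost=not → no input occurs → does not occur.
Door loop down [OR]: #3 leveling sensor degraded=not, Secondary safety relay offline=not, Brake release unavailable=not, C hoist motor stuck=not → no input occurs → does not occur.
Leveling path down [OR]: Door loop down=not, Drive VFD stuck=not → no input occurs → does not occur.
Controller branch fails [OR]: Reserve governor switch offline=not, B main contactor faulted=occurs, Secondary encoder is down=occurs → at least one input occurs → occurs.
Elevator stuck between floors [AND]: Leveling path down=not, Controller branch fails=occurs → not all inputs occur → does not occur.

No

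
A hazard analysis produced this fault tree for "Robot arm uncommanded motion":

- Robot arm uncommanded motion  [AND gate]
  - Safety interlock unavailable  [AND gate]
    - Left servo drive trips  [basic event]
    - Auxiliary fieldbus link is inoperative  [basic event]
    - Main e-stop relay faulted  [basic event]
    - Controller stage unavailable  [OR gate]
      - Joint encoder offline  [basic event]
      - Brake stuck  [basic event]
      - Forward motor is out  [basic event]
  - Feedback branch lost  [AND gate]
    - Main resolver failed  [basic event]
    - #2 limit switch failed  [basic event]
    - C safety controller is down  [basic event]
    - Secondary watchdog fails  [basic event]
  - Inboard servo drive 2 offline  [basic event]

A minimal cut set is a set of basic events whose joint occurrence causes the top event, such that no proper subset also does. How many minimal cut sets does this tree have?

Controller stage unavailable [OR]: union of children's cut sets → 3 cut set(s).
Safety interlock unavailable [AND]: one cut set from each child combined → 1 × 1 × 1 × 3 = 3 cut set(s).
Feedback branch lost [AND]: one cut set from each child combined → 1 × 1 × 1 × 1 = 1 cut set(s).
Robot arm uncommanded motion [AND]: one cut set from each child combined → 3 × 1 × 1 = 3 cut set(s).
Minimal cut sets: {#2 limit switch failed, Auxiliary fieldbus link is inoperative, C safety controller is down, Inboard servo drive 2 offline, Joint encoder offline, Left servo drive trips, Main e-stop relay faulted, Main resolver failed, Secondary watchdog fails}; {#2 limit switch failed, Auxiliary fieldbus link is inoperative, Brake stuck, C safety controller is down, Inboard servo drive 2 offline, Left servo drive trips, Main e-stop relay faulted, Main resolver failed, Secondary watchdog fails}; {#2 limit switch failed, Auxiliary fieldbus link is inoperative, C safety controller is down, Forward motor is out, Inboard servo drive 2 offline, Left servo drive trips, Main e-stop relay faulted, Main resolver failed, Secondary watchdog fails}.

3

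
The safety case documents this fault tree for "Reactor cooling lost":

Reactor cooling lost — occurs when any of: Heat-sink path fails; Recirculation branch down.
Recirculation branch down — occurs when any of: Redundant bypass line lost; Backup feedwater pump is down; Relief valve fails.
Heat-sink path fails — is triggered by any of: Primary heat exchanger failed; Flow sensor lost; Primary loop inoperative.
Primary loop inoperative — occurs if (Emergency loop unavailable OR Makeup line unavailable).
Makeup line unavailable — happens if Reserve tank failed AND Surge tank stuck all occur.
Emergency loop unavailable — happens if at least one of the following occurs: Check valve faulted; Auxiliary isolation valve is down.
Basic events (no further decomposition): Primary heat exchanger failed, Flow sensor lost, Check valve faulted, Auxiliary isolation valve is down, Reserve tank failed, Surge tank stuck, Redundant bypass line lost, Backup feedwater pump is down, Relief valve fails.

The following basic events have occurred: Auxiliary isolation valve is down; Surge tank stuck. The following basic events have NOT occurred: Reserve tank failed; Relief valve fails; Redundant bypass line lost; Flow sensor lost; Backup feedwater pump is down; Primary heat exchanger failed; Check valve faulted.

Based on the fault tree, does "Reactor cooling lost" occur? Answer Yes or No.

Yes

Emergency loop unavailable [OR]: Check valve faulted=not, Auxiliary isolation valve is down=occurs → at least one input occurs → occurs.
Makeup line unavailable [AND]: Reserve tank failed=not, Surge tank stuck=occurs → not all inputs occur → does not occur.
Primary loop inoperative [OR]: Emergency loop unavailable=occurs, Makeup line unavailable=not → at least one input occurs → occurs.
Heat-sink path fails [OR]: Primary heat exchanger failed=not, Flow sensor lost=not, Primary loop inoperative=occurs → at least one input occurs → occurs.
Recirculation branch down [OR]: Redundant bypass line lost=not, Backup feedwater pump is down=not, Relief valve fails=not → no input occurs → does not occur.
Reactor cooling lost [OR]: Heat-sink path fails=occurs, Recirculation branch down=not → at least one input occurs → occurs.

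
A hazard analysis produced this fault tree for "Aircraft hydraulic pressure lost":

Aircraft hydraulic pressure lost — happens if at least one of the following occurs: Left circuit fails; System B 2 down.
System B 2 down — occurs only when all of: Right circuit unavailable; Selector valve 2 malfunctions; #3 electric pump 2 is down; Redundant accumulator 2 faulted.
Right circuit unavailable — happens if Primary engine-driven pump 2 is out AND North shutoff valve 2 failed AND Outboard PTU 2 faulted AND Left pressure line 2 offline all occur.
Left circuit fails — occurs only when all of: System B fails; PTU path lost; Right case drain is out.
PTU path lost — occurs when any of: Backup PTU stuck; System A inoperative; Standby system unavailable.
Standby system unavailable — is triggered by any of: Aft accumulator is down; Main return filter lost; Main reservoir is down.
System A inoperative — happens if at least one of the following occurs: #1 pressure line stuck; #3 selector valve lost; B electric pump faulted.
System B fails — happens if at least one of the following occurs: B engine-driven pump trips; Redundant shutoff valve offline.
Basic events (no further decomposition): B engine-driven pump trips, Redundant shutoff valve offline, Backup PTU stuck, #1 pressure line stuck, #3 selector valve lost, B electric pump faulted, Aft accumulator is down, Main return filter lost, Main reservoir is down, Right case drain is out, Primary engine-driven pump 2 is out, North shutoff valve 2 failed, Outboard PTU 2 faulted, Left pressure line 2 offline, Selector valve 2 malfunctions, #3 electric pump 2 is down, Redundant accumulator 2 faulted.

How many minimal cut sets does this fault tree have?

System B fails [OR]: union of children's cut sets → 2 cut set(s).
System A inoperative [OR]: union of children's cut sets → 3 cut set(s).
Standby system unavailable [OR]: union of children's cut sets → 3 cut set(s).
PTU path lost [OR]: union of children's cut sets → 7 cut set(s).
Left circuit fails [AND]: one cut set from each child combined → 2 × 7 × 1 = 14 cut set(s).
Right circuit unavailable [AND]: one cut set from each child combined → 1 × 1 × 1 × 1 = 1 cut set(s).
System B 2 down [AND]: one cut set from each child combined → 1 × 1 × 1 × 1 = 1 cut set(s).
Aircraft hydraulic pressure lost [OR]: union of children's cut sets → 15 cut set(s).

15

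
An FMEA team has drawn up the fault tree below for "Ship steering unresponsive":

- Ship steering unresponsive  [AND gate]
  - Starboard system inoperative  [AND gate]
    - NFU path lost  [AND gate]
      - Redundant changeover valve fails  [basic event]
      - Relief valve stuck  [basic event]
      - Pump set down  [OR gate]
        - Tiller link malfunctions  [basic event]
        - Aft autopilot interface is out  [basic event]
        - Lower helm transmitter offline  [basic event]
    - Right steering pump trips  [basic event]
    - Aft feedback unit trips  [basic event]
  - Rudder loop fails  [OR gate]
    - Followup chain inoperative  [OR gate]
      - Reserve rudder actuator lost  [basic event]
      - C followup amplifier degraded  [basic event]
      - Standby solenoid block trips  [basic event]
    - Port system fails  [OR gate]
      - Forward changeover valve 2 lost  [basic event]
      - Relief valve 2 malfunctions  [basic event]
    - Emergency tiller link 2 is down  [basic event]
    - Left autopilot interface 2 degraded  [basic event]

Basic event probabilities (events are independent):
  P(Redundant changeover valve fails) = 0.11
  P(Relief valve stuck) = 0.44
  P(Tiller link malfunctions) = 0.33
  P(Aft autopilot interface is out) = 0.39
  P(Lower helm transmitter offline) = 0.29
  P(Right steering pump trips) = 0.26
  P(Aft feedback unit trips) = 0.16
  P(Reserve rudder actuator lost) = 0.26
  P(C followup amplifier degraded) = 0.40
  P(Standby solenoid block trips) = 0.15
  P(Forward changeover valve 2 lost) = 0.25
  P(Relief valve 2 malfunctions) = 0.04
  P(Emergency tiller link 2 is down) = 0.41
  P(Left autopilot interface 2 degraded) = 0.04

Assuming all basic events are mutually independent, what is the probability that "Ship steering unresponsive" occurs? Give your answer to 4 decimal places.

0.0012

P(Pump set down) [OR] = 1 − (1−0.33) × (1−0.39) × (1−0.29) = 0.709823
P(NFU path lost) [AND] = 0.11 × 0.44 × 0.709823 = 0.034355
P(Starboard system inoperative) [AND] = 0.034355 × 0.26 × 0.16 = 0.001429
P(Followup chain inoperative) [OR] = 1 − (1−0.26) × (1−0.40) × (1−0.15) = 0.622600
P(Port system fails) [OR] = 1 − (1−0.25) × (1−0.04) = 0.280000
P(Rudder loop fails) [OR] = 1 − (1−0.622600) × (1−0.280000) × (1−0.41) × (1−0.04) = 0.846093
P(Ship steering unresponsive) [AND] = 0.001429 × 0.846093 = 0.001209
Rounded to 4 decimal places: P(Ship steering unresponsive) ≈ 0.0012.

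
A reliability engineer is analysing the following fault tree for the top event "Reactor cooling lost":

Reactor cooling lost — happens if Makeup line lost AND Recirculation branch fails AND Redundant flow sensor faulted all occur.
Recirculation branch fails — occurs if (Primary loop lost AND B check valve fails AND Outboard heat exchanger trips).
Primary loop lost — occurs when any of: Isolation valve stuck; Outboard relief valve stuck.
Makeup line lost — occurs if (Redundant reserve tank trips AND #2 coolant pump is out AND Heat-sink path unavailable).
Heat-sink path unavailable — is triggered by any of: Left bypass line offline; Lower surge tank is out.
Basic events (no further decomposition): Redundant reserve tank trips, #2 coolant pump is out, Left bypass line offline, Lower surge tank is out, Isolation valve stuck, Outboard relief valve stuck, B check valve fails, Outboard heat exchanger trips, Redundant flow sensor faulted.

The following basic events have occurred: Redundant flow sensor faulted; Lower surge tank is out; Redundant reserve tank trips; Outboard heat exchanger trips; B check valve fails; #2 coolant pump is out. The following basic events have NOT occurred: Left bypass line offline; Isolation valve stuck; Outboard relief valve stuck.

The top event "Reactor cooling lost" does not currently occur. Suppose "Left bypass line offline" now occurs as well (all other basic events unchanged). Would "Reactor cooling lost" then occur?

No

Counterfactual: set "Left bypass line offline" to occurred.
Heat-sink path unavailable [OR]: Left bypass line offline=occurs, Lower surge tank is out=occurs → at least one input occurs → occurs.
Makeup line lost [AND]: Redundant reserve tank trips=occurs, #2 coolant pump is out=occurs, Heat-sink path unavailable=occurs → all inputs occur → occurs.
Primary loop lost [OR]: Isolation valve stuck=not, Outboard relief valve stuck=not → no input occurs → does not occur.
Recirculation branch fails [AND]: Primary loop lost=not, B check valve fails=occurs, Outboard heat exchanger trips=occurs → not all inputs occur → does not occur.
Reactor cooling lost [AND]: Makeup line lost=occurs, Recirculation branch fails=not, Redundant flow sensor faulted=occurs → not all inputs occur → does not occur.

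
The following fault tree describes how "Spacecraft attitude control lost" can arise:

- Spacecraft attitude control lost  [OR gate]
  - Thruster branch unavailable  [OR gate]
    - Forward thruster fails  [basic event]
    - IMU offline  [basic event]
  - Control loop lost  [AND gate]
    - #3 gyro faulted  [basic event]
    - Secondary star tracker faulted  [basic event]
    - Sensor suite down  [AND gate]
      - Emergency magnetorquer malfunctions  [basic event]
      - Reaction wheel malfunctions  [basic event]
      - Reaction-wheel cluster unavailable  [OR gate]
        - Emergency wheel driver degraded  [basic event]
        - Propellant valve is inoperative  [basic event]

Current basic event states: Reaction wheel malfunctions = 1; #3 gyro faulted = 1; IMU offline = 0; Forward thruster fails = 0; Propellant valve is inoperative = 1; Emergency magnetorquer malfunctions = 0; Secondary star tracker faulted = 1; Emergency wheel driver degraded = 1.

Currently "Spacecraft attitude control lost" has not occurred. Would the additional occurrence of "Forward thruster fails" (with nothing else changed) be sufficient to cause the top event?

Counterfactual: set "Forward thruster fails" to occurred.
Thruster branch unavailable [OR]: Forward thruster fails=occurs, IMU offline=not → at least one input occurs → occurs.
Reaction-wheel cluster unavailable [OR]: Emergency wheel driver degraded=occurs, Propellant valve is inoperative=occurs → at least one input occurs → occurs.
Sensor suite down [AND]: Emergency magnetorquer malfunctions=not, Reaction wheel malfunctions=occurs, Reaction-wheel cluster unavailable=occurs → not all inputs occur → does not occur.
Control loop lost [AND]: #3 gyro faulted=occurs, Secondary star tracker faulted=occurs, Sensor suite down=not → not all inputs occur → does not occur.
Spacecraft attitude control lost [OR]: Thruster branch unavailable=occurs, Control loop lost=not → at least one input occurs → occurs.

Yes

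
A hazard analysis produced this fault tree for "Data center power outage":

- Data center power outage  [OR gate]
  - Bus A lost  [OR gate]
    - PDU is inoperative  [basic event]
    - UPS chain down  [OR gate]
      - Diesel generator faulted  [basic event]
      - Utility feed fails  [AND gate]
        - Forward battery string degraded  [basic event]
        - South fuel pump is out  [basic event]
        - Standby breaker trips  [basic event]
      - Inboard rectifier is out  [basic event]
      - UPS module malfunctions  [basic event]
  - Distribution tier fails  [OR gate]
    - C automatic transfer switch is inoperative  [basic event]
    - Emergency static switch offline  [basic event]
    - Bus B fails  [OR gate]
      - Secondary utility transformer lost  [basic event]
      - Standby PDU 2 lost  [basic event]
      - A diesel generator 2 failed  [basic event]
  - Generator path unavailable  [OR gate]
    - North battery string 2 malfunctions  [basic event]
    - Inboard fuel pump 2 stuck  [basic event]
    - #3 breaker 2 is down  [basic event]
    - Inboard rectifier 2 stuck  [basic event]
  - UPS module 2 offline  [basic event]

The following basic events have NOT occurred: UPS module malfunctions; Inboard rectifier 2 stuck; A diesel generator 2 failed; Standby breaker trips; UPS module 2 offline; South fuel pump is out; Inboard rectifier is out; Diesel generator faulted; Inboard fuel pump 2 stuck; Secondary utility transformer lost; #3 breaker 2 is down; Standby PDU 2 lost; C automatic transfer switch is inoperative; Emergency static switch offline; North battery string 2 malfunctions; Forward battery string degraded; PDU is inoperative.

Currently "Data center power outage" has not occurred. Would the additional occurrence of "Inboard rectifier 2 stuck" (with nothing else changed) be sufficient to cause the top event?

Counterfactual: set "Inboard rectifier 2 stuck" to occurred.
Utility feed fails [AND]: Forward battery string degraded=not, South fuel pump is out=not, Standby breaker trips=not → not all inputs occur → does not occur.
UPS chain down [OR]: Diesel generator faulted=not, Utility feed fails=not, Inboard rectifier is out=not, UPS module malfunctions=not → no input occurs → does not occur.
Bus A lost [OR]: PDU is inoperative=not, UPS chain down=not → no input occurs → does not occur.
Bus B fails [OR]: Secondary utility transformer lost=not, Standby PDU 2 lost=not, A diesel generator 2 failed=not → no input occurs → does not occur.
Distribution tier fails [OR]: C automatic transfer switch is inoperative=not, Emergency static switch offline=not, Bus B fails=not → no input occurs → does not occur.
Generator path unavailable [OR]: North battery string 2 malfunctions=not, Inboard fuel pump 2 stuck=not, #3 breaker 2 is down=not, Inboard rectifier 2 stuck=occurs → at least one input occurs → occurs.
Data center power outage [OR]: Bus A lost=not, Distribution tier fails=not, Generator path unavailable=occurs, UPS module 2 offline=not → at least one input occurs → occurs.

Yes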